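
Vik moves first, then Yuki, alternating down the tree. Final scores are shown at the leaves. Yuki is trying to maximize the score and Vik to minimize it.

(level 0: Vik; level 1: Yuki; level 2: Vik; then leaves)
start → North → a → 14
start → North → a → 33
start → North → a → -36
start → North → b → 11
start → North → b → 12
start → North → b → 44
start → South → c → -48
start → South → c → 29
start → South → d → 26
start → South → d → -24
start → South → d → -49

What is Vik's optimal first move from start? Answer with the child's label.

South

a (Vik): min(14, 33, -36) = -36
b (Vik): min(11, 12, 44) = 11
North (Yuki): max(-36, 11) = 11
c (Vik): min(-48, 29) = -48
d (Vik): min(26, -24, -49) = -49
South (Yuki): max(-48, -49) = -48
start (Vik): min(11, -48) = -48
Vik at start wants the lowest of {North=11, South=-48}, so chooses South.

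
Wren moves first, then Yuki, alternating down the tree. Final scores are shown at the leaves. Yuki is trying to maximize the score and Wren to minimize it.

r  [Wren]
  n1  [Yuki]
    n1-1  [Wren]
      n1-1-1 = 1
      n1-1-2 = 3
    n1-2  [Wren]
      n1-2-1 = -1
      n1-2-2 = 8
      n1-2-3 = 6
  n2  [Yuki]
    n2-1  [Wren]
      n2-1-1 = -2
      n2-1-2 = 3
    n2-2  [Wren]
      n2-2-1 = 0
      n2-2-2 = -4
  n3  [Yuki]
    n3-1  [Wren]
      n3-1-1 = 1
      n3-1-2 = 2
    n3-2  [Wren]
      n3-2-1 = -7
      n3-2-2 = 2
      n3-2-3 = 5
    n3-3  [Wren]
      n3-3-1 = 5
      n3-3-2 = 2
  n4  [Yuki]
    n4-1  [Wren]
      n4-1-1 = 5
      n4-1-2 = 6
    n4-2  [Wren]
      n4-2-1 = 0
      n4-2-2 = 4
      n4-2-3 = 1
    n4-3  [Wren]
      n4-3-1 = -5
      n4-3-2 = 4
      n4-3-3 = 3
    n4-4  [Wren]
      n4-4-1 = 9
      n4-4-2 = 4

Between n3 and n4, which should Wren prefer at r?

n3-1 (Wren): min(1, 2) = 1
n3-2 (Wren): min(-7, 2, 5) = -7
n3-3 (Wren): min(5, 2) = 2
n3 (Yuki): max(1, -7, 2) = 2
n4-1 (Wren): min(5, 6) = 5
n4-2 (Wren): min(0, 4, 1) = 0
n4-3 (Wren): min(-5, 4, 3) = -5
n4-4 (Wren): min(9, 4) = 4
n4 (Yuki): max(5, 0, -5, 4) = 5
Wren prefers the lower value; n3=2, n4=5. n3 is better since 2 < 5.

n3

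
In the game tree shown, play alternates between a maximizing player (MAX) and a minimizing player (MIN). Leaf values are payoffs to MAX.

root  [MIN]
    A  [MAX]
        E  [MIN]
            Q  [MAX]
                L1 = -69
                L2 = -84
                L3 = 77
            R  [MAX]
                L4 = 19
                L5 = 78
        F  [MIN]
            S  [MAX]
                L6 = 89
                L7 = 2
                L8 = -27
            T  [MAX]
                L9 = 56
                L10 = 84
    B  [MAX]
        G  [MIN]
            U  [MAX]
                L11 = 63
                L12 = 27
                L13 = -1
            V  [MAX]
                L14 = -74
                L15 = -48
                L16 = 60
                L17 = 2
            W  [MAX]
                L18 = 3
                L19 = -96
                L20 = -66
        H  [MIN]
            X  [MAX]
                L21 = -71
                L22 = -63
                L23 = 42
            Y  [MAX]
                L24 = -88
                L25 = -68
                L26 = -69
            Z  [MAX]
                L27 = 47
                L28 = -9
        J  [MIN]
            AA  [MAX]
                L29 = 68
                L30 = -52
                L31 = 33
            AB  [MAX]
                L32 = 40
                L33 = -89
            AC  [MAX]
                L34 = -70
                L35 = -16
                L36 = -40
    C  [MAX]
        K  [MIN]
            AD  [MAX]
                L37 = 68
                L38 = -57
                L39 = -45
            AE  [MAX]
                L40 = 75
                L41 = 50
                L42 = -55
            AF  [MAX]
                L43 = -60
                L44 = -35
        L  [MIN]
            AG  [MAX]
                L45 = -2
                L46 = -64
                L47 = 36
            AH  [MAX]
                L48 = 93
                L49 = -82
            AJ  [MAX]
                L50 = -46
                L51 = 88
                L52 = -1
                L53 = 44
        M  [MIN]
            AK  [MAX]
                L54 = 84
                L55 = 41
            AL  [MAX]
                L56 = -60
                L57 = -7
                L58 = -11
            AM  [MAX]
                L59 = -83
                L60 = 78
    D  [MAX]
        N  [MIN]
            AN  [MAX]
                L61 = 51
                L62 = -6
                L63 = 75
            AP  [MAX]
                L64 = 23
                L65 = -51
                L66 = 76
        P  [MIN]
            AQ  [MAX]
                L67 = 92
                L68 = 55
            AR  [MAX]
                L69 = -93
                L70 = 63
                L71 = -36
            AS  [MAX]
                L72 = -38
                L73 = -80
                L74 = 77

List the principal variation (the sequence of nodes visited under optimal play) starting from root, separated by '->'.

Q (MAX): max(-69, -84, 77) = 77
R (MAX): max(19, 78) = 78
E (MIN): min(77, 78) = 77
S (MAX): max(89, 2, -27) = 89
T (MAX): max(56, 84) = 84
F (MIN): min(89, 84) = 84
A (MAX): max(77, 84) = 84
U (MAX): max(63, 27, -1) = 63
V (MAX): max(-74, -48, 60, 2) = 60
W (MAX): max(3, -96, -66) = 3
G (MIN): min(63, 60, 3) = 3
X (MAX): max(-71, -63, 42) = 42
Y (MAX): max(-88, -68, -69) = -68
Z (MAX): max(47, -9) = 47
H (MIN): min(42, -68, 47) = -68
AA (MAX): max(68, -52, 33) = 68
AB (MAX): max(40, -89) = 40
AC (MAX): max(-70, -16, -40) = -16
J (MIN): min(68, 40, -16) = -16
B (MAX): max(3, -68, -16) = 3
AD (MAX): max(68, -57, -45) = 68
AE (MAX): max(75, 50, -55) = 75
AF (MAX): max(-60, -35) = -35
K (MIN): min(68, 75, -35) = -35
AG (MAX): max(-2, -64, 36) = 36
AH (MAX): max(93, -82) = 93
AJ (MAX): max(-46, 88, -1, 44) = 88
L (MIN): min(36, 93, 88) = 36
AK (MAX): max(84, 41) = 84
AL (MAX): max(-60, -7, -11) = -7
AM (MAX): max(-83, 78) = 78
M (MIN): min(84, -7, 78) = -7
C (MAX): max(-35, 36, -7) = 36
AN (MAX): max(51, -6, 75) = 75
AP (MAX): max(23, -51, 76) = 76
N (MIN): min(75, 76) = 75
AQ (MAX): max(92, 55) = 92
AR (MAX): max(-93, 63, -36) = 63
AS (MAX): max(-38, -80, 77) = 77
P (MIN): min(92, 63, 77) = 63
D (MAX): max(75, 63) = 75
root (MIN): min(84, 3, 36, 75) = 3
At root, MIN picks B (lowest: 3).
At B, MAX picks G (highest: 3).
At G, MIN picks W (lowest: 3).
At W, MAX picks L18 (highest: 3).
Terminal value 3.

root -> B -> G -> W -> L18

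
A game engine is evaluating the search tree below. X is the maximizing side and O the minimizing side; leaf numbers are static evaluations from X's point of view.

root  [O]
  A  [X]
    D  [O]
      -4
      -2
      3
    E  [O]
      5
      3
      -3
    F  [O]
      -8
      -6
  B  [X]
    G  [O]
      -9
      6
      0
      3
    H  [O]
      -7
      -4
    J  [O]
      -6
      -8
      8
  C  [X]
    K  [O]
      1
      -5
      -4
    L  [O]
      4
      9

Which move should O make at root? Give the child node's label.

B

D (O): min(-4, -2, 3) = -4
E (O): min(5, 3, -3) = -3
F (O): min(-8, -6) = -8
A (X): max(-4, -3, -8) = -3
G (O): min(-9, 6, 0, 3) = -9
H (O): min(-7, -4) = -7
J (O): min(-6, -8, 8) = -8
B (X): max(-9, -7, -8) = -7
K (O): min(1, -5, -4) = -5
L (O): min(4, 9) = 4
C (X): max(-5, 4) = 4
root (O): min(-3, -7, 4) = -7
O at root wants the lowest of {A=-3, B=-7, C=4}, so chooses B.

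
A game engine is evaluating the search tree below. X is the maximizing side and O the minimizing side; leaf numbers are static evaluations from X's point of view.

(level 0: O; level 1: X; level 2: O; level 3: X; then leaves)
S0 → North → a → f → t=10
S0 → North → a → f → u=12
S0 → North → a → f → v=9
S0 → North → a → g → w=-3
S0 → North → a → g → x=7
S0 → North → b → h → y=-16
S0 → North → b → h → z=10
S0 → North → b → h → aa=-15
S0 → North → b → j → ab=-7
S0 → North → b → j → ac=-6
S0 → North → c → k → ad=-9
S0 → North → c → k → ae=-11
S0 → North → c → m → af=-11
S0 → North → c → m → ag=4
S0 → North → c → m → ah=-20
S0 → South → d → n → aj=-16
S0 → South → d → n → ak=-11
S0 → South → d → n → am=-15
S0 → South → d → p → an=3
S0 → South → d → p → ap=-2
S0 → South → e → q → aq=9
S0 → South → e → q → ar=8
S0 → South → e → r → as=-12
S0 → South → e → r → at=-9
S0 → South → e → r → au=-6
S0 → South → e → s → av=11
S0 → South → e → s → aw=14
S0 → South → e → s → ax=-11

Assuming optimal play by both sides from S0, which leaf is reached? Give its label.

au

f (X): max(10, 12, 9) = 12
g (X): max(-3, 7) = 7
a (O): min(12, 7) = 7
h (X): max(-16, 10, -15) = 10
j (X): max(-7, -6) = -6
b (O): min(10, -6) = -6
k (X): max(-9, -11) = -9
m (X): max(-11, 4, -20) = 4
c (O): min(-9, 4) = -9
North (X): max(7, -6, -9) = 7
n (X): max(-16, -11, -15) = -11
p (X): max(3, -2) = 3
d (O): min(-11, 3) = -11
q (X): max(9, 8) = 9
r (X): max(-12, -9, -6) = -6
s (X): max(11, 14, -11) = 14
e (O): min(9, -6, 14) = -6
South (X): max(-11, -6) = -6
S0 (O): min(7, -6) = -6
At S0, O picks South (lowest: -6).
At South, X picks e (highest: -6).
At e, O picks r (lowest: -6).
At r, X picks au (highest: -6).
Terminal value -6.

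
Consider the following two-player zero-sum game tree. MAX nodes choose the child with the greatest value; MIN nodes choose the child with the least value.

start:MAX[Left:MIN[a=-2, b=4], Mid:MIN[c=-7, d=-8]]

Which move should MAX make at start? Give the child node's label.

Left

Left (MIN): min(-2, 4) = -2
Mid (MIN): min(-7, -8) = -8
start (MAX): max(-2, -8) = -2
MAX at start wants the highest of {Left=-2, Mid=-8}, so chooses Left.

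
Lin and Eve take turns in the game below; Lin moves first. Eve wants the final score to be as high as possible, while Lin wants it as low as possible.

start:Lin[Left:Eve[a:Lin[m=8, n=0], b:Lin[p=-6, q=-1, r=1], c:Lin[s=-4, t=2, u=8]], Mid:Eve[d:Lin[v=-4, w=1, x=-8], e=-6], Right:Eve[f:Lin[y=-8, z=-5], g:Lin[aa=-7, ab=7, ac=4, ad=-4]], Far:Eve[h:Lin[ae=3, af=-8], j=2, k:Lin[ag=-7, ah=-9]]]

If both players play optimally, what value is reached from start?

a (Lin): min(8, 0) = 0
b (Lin): min(-6, -1, 1) = -6
c (Lin): min(-4, 2, 8) = -4
Left (Eve): max(0, -6, -4) = 0
d (Lin): min(-4, 1, -8) = -8
Mid (Eve): max(-8, -6) = -6
f (Lin): min(-8, -5) = -8
g (Lin): min(-7, 7, 4, -4) = -7
Right (Eve): max(-8, -7) = -7
h (Lin): min(3, -8) = -8
k (Lin): min(-7, -9) = -9
Far (Eve): max(-8, 2, -9) = 2
start (Lin): min(0, -6, -7, 2) = -7

-7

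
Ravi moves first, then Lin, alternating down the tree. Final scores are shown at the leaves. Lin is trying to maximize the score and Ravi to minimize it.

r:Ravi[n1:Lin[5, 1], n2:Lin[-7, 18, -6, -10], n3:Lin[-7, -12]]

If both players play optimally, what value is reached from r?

n1 (Lin): max(5, 1) = 5
n2 (Lin): max(-7, 18, -6, -10) = 18
n3 (Lin): max(-7, -12) = -7
r (Ravi): min(5, 18, -7) = -7

-7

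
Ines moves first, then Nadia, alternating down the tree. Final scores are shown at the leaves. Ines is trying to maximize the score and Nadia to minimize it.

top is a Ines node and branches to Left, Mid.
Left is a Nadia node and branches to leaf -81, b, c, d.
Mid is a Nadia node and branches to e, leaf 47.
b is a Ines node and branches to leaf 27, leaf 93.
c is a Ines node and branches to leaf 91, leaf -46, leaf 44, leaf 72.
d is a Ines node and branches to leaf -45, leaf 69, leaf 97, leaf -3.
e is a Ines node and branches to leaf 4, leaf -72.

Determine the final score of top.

4

b (Ines): max(27, 93) = 93
c (Ines): max(91, -46, 44, 72) = 91
d (Ines): max(-45, 69, 97, -3) = 97
Left (Nadia): min(-81, 93, 91, 97) = -81
e (Ines): max(4, -72) = 4
Mid (Nadia): min(4, 47) = 4
top (Ines): max(-81, 4) = 4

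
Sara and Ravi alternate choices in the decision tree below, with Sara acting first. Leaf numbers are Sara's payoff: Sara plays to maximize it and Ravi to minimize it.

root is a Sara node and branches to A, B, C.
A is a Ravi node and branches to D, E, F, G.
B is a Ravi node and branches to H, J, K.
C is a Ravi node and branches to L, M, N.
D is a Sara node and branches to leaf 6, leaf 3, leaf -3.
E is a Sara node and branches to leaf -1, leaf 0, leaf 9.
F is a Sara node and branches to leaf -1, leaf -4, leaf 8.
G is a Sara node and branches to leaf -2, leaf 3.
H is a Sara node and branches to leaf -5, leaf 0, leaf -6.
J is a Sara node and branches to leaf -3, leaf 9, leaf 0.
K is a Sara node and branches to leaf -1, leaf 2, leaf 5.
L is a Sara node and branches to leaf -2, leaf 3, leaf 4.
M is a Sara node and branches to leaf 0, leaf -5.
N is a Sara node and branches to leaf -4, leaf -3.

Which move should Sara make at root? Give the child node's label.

A

D (Sara): max(6, 3, -3) = 6
E (Sara): max(-1, 0, 9) = 9
F (Sara): max(-1, -4, 8) = 8
G (Sara): max(-2, 3) = 3
A (Ravi): min(6, 9, 8, 3) = 3
H (Sara): max(-5, 0, -6) = 0
J (Sara): max(-3, 9, 0) = 9
K (Sara): max(-1, 2, 5) = 5
B (Ravi): min(0, 9, 5) = 0
L (Sara): max(-2, 3, 4) = 4
M (Sara): max(0, -5) = 0
N (Sara): max(-4, -3) = -3
C (Ravi): min(4, 0, -3) = -3
root (Sara): max(3, 0, -3) = 3
Sara at root wants the highest of {A=3, B=0, C=-3}, so chooses A.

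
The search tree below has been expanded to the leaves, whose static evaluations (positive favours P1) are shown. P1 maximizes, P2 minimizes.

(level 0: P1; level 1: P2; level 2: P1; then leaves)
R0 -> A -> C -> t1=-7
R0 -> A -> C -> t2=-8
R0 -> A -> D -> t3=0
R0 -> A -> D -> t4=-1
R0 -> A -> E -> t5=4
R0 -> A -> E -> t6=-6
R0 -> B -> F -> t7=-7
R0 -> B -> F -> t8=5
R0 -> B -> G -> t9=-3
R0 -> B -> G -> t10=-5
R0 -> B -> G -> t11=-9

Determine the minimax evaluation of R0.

C (P1): max(-7, -8) = -7
D (P1): max(0, -1) = 0
E (P1): max(4, -6) = 4
A (P2): min(-7, 0, 4) = -7
F (P1): max(-7, 5) = 5
G (P1): max(-3, -5, -9) = -3
B (P2): min(5, -3) = -3
R0 (P1): max(-7, -3) = -3

-3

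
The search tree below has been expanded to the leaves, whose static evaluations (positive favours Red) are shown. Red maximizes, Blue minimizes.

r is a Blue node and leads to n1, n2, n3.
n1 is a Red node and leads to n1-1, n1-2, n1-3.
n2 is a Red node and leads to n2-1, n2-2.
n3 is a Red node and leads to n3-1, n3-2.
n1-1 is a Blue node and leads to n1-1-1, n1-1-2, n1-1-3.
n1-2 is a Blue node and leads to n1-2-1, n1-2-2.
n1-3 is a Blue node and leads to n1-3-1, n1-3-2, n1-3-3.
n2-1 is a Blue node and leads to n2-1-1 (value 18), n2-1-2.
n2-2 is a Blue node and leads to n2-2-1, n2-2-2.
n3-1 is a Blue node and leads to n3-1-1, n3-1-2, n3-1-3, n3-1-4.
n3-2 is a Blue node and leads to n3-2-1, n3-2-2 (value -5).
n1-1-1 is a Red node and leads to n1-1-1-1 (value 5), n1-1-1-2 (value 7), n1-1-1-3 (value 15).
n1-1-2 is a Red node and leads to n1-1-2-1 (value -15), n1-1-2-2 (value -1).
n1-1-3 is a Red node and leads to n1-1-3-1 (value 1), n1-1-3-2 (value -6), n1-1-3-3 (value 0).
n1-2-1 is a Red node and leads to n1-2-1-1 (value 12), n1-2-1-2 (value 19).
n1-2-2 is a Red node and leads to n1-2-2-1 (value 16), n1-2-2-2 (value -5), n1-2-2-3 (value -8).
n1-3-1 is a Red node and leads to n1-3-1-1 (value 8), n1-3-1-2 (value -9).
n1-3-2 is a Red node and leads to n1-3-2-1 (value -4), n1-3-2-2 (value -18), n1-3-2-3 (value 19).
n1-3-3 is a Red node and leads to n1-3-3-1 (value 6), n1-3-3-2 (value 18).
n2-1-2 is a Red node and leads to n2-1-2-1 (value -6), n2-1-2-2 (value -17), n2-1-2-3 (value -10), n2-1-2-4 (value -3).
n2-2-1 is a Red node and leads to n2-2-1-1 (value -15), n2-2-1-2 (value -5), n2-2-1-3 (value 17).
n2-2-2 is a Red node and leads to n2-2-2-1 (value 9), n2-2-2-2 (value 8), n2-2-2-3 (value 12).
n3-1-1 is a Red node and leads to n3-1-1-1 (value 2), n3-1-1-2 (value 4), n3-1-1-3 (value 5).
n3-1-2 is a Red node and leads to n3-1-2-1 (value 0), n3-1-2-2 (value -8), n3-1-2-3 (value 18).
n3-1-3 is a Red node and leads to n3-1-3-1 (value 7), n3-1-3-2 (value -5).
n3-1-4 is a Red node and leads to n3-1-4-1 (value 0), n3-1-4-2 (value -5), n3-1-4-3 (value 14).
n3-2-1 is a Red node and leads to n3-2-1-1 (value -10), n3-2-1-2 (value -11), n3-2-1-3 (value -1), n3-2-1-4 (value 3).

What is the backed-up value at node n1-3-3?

18

n1-3-3 (Red): max(6, 18) = 18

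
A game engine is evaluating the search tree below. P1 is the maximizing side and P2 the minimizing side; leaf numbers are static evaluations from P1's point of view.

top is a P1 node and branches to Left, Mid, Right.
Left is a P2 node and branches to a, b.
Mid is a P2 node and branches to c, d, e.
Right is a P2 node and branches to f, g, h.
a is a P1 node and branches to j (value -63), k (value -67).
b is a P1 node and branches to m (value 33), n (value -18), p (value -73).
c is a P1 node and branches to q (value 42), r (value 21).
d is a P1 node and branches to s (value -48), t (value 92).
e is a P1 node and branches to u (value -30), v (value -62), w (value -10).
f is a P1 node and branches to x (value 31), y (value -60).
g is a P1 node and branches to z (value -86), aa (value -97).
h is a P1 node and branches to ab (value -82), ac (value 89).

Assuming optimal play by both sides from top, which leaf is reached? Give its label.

w

a (P1): max(-63, -67) = -63
b (P1): max(33, -18, -73) = 33
Left (P2): min(-63, 33) = -63
c (P1): max(42, 21) = 42
d (P1): max(-48, 92) = 92
e (P1): max(-30, -62, -10) = -10
Mid (P2): min(42, 92, -10) = -10
f (P1): max(31, -60) = 31
g (P1): max(-86, -97) = -86
h (P1): max(-82, 89) = 89
Right (P2): min(31, -86, 89) = -86
top (P1): max(-63, -10, -86) = -10
At top, P1 picks Mid (highest: -10).
At Mid, P2 picks e (lowest: -10).
At e, P1 picks w (highest: -10).
Terminal value -10.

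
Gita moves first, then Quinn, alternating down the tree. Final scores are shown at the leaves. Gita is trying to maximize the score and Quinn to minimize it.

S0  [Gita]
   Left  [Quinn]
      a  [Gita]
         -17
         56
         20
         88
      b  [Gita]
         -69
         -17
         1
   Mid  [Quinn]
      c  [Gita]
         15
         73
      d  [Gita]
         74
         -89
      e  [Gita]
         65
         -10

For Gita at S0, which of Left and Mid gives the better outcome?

a (Gita): max(-17, 56, 20, 88) = 88
b (Gita): max(-69, -17, 1) = 1
Left (Quinn): min(88, 1) = 1
c (Gita): max(15, 73) = 73
d (Gita): max(74, -89) = 74
e (Gita): max(65, -10) = 65
Mid (Quinn): min(73, 74, 65) = 65
Gita prefers the higher value; Left=1, Mid=65. Mid is better since 65 > 1.

Mid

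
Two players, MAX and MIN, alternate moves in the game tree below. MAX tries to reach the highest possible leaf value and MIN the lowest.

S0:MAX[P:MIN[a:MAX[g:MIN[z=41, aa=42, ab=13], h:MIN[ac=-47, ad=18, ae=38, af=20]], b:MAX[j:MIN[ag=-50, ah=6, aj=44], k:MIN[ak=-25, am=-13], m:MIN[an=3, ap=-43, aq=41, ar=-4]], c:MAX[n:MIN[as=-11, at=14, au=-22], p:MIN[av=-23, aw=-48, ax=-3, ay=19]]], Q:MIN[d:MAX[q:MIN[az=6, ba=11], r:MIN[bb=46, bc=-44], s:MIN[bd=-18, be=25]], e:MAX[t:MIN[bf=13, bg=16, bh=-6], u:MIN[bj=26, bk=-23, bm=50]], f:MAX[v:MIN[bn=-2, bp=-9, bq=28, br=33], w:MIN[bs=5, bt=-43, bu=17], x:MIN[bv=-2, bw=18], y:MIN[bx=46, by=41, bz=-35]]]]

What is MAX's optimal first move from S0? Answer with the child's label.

g (MIN): min(41, 42, 13) = 13
h (MIN): min(-47, 18, 38, 20) = -47
a (MAX): max(13, -47) = 13
j (MIN): min(-50, 6, 44) = -50
k (MIN): min(-25, -13) = -25
m (MIN): min(3, -43, 41, -4) = -43
b (MAX): max(-50, -25, -43) = -25
n (MIN): min(-11, 14, -22) = -22
p (MIN): min(-23, -48, -3, 19) = -48
c (MAX): max(-22, -48) = -22
P (MIN): min(13, -25, -22) = -25
q (MIN): min(6, 11) = 6
r (MIN): min(46, -44) = -44
s (MIN): min(-18, 25) = -18
d (MAX): max(6, -44, -18) = 6
t (MIN): min(13, 16, -6) = -6
u (MIN): min(26, -23, 50) = -23
e (MAX): max(-6, -23) = -6
v (MIN): min(-2, -9, 28, 33) = -9
w (MIN): min(5, -43, 17) = -43
x (MIN): min(-2, 18) = -2
y (MIN): min(46, 41, -35) = -35
f (MAX): max(-9, -43, -2, -35) = -2
Q (MIN): min(6, -6, -2) = -6
S0 (MAX): max(-25, -6) = -6
MAX at S0 wants the highest of {P=-25, Q=-6}, so chooses Q.

Q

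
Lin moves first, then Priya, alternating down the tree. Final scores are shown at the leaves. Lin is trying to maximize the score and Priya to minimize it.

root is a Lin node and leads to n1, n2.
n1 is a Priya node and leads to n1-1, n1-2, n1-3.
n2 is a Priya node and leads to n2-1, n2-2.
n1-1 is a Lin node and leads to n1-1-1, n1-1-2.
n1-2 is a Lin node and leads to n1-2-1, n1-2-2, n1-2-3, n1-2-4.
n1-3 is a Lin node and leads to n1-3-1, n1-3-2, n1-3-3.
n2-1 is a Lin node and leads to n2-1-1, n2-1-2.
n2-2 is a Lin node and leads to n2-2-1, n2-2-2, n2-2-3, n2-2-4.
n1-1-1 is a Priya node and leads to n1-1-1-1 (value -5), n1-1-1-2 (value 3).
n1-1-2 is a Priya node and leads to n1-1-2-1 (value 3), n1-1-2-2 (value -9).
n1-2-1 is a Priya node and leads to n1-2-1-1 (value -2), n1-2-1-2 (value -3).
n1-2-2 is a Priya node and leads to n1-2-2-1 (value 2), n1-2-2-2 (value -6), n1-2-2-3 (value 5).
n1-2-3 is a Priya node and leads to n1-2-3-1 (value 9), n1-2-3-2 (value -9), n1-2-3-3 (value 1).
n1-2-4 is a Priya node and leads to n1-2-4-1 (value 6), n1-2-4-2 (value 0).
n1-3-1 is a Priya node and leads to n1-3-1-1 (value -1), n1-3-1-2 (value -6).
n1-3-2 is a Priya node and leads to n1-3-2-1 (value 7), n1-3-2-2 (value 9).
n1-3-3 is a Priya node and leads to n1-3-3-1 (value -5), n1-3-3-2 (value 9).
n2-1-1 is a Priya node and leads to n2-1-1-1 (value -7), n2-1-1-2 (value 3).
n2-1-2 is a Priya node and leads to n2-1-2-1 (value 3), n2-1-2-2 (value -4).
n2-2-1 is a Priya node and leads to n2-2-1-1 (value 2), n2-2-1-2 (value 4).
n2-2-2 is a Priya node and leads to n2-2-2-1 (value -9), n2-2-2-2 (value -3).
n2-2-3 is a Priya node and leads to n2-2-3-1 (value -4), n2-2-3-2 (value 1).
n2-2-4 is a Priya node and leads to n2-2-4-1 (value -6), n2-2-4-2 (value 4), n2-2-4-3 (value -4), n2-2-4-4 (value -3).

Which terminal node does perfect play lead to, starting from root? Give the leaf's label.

n1-1-1 (Priya): min(-5, 3) = -5
n1-1-2 (Priya): min(3, -9) = -9
n1-1 (Lin): max(-5, -9) = -5
n1-2-1 (Priya): min(-2, -3) = -3
n1-2-2 (Priya): min(2, -6, 5) = -6
n1-2-3 (Priya): min(9, -9, 1) = -9
n1-2-4 (Priya): min(6, 0) = 0
n1-2 (Lin): max(-3, -6, -9, 0) = 0
n1-3-1 (Priya): min(-1, -6) = -6
n1-3-2 (Priya): min(7, 9) = 7
n1-3-3 (Priya): min(-5, 9) = -5
n1-3 (Lin): max(-6, 7, -5) = 7
n1 (Priya): min(-5, 0, 7) = -5
n2-1-1 (Priya): min(-7, 3) = -7
n2-1-2 (Priya): min(3, -4) = -4
n2-1 (Lin): max(-7, -4) = -4
n2-2-1 (Priya): min(2, 4) = 2
n2-2-2 (Priya): min(-9, -3) = -9
n2-2-3 (Priya): min(-4, 1) = -4
n2-2-4 (Priya): min(-6, 4, -4, -3) = -6
n2-2 (Lin): max(2, -9, -4, -6) = 2
n2 (Priya): min(-4, 2) = -4
root (Lin): max(-5, -4) = -4
At root, Lin picks n2 (highest: -4).
At n2, Priya picks n2-1 (lowest: -4).
At n2-1, Lin picks n2-1-2 (highest: -4).
At n2-1-2, Priya picks n2-1-2-2 (lowest: -4).
Terminal value -4.

n2-1-2-2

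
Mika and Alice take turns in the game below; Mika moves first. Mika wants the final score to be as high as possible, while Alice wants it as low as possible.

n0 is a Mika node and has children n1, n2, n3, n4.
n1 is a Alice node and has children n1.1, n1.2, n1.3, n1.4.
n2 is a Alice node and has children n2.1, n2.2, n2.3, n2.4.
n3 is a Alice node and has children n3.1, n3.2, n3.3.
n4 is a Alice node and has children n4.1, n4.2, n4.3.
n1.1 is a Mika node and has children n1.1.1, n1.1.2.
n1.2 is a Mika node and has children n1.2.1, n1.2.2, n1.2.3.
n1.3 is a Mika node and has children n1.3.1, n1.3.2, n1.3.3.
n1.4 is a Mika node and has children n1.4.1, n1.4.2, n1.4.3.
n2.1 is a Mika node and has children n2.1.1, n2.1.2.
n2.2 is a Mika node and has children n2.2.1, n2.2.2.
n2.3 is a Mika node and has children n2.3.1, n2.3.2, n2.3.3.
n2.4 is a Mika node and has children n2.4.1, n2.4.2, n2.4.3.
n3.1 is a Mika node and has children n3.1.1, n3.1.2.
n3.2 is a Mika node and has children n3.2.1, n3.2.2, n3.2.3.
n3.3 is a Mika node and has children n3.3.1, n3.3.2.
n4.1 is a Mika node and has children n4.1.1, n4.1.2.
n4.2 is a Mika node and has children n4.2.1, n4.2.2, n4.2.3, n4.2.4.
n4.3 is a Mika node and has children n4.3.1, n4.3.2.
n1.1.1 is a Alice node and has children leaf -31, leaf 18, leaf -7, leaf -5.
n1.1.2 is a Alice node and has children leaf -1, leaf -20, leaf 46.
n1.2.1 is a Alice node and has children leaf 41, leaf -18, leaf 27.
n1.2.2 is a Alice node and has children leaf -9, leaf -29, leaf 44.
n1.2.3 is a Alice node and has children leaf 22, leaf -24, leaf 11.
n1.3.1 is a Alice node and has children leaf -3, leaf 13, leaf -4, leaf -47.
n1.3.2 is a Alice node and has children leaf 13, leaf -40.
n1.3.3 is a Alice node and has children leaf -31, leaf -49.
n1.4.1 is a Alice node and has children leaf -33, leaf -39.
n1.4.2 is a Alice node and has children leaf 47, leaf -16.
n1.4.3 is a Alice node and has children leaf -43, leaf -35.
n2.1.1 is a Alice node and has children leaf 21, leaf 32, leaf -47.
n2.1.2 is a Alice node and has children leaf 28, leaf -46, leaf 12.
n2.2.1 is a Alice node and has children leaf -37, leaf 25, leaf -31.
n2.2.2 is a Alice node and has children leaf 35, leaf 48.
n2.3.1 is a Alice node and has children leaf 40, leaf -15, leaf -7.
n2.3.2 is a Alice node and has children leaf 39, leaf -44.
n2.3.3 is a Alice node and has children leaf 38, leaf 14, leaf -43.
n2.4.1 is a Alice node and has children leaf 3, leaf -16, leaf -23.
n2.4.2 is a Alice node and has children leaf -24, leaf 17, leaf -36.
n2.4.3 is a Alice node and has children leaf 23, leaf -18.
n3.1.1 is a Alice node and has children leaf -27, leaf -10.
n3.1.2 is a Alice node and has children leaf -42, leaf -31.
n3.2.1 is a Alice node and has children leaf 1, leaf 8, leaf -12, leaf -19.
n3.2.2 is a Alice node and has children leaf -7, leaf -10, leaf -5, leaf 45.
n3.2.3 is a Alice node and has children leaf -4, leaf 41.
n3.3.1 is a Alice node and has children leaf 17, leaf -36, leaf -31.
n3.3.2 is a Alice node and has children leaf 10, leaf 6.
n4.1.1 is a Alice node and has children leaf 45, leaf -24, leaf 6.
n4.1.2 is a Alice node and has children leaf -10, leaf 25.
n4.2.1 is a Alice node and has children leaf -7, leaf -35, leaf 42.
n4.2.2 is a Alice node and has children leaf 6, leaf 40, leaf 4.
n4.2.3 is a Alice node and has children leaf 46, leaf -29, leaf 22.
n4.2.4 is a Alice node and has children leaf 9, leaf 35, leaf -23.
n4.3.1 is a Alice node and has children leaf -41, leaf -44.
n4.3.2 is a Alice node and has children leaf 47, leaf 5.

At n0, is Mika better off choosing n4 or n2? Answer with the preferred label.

n4.1.1 (Alice): min(45, -24, 6) = -24
n4.1.2 (Alice): min(-10, 25) = -10
n4.1 (Mika): max(-24, -10) = -10
n4.2.1 (Alice): min(-7, -35, 42) = -35
n4.2.2 (Alice): min(6, 40, 4) = 4
n4.2.3 (Alice): min(46, -29, 22) = -29
n4.2.4 (Alice): min(9, 35, -23) = -23
n4.2 (Mika): max(-35, 4, -29, -23) = 4
n4.3.1 (Alice): min(-41, -44) = -44
n4.3.2 (Alice): min(47, 5) = 5
n4.3 (Mika): max(-44, 5) = 5
n4 (Alice): min(-10, 4, 5) = -10
n2.1.1 (Alice): min(21, 32, -47) = -47
n2.1.2 (Alice): min(28, -46, 12) = -46
n2.1 (Mika): max(-47, -46) = -46
n2.2.1 (Alice): min(-37, 25, -31) = -37
n2.2.2 (Alice): min(35, 48) = 35
n2.2 (Mika): max(-37, 35) = 35
n2.3.1 (Alice): min(40, -15, -7) = -15
n2.3.2 (Alice): min(39, -44) = -44
n2.3.3 (Alice): min(38, 14, -43) = -43
n2.3 (Mika): max(-15, -44, -43) = -15
n2.4.1 (Alice): min(3, -16, -23) = -23
n2.4.2 (Alice): min(-24, 17, -36) = -36
n2.4.3 (Alice): min(23, -18) = -18
n2.4 (Mika): max(-23, -36, -18) = -18
n2 (Alice): min(-46, 35, -15, -18) = -46
Mika prefers the higher value; n4=-10, n2=-46. n4 is better since -10 > -46.

n4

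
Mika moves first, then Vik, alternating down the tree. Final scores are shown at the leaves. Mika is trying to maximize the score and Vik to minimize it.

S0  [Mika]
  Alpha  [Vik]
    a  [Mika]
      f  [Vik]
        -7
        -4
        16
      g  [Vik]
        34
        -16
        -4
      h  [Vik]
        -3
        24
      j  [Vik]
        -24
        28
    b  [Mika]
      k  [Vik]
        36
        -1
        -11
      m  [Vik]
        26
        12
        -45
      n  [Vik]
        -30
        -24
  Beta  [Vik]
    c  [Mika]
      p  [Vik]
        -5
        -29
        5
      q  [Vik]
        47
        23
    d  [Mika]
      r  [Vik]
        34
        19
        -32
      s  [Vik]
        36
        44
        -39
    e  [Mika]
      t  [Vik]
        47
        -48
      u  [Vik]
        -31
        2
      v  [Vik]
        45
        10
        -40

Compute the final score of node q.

q (Vik): min(47, 23) = 23

23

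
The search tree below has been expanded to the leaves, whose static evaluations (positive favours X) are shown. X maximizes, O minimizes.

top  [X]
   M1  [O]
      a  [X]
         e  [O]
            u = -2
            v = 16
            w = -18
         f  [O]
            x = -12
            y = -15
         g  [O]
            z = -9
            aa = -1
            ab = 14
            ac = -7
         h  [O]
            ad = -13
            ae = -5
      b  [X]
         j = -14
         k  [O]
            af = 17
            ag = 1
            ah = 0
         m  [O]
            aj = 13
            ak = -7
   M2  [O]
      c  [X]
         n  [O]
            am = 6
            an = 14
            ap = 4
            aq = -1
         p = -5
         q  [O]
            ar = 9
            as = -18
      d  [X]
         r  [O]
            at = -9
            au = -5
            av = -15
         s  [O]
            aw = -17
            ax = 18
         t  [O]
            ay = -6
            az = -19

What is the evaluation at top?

e (O): min(-2, 16, -18) = -18
f (O): min(-12, -15) = -15
g (O): min(-9, -1, 14, -7) = -9
h (O): min(-13, -5) = -13
a (X): max(-18, -15, -9, -13) = -9
k (O): min(17, 1, 0) = 0
m (O): min(13, -7) = -7
b (X): max(-14, 0, -7) = 0
M1 (O): min(-9, 0) = -9
n (O): min(6, 14, 4, -1) = -1
q (O): min(9, -18) = -18
c (X): max(-1, -5, -18) = -1
r (O): min(-9, -5, -15) = -15
s (O): min(-17, 18) = -17
t (O): min(-6, -19) = -19
d (X): max(-15, -17, -19) = -15
M2 (O): min(-1, -15) = -15
top (X): max(-9, -15) = -9

-9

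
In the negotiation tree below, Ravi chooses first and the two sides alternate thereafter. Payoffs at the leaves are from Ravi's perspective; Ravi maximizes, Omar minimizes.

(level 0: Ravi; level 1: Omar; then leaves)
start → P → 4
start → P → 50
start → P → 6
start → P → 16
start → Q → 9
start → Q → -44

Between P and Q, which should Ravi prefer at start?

P

P (Omar): min(4, 50, 6, 16) = 4
Q (Omar): min(9, -44) = -44
Ravi prefers the higher value; P=4, Q=-44. P is better since 4 > -44.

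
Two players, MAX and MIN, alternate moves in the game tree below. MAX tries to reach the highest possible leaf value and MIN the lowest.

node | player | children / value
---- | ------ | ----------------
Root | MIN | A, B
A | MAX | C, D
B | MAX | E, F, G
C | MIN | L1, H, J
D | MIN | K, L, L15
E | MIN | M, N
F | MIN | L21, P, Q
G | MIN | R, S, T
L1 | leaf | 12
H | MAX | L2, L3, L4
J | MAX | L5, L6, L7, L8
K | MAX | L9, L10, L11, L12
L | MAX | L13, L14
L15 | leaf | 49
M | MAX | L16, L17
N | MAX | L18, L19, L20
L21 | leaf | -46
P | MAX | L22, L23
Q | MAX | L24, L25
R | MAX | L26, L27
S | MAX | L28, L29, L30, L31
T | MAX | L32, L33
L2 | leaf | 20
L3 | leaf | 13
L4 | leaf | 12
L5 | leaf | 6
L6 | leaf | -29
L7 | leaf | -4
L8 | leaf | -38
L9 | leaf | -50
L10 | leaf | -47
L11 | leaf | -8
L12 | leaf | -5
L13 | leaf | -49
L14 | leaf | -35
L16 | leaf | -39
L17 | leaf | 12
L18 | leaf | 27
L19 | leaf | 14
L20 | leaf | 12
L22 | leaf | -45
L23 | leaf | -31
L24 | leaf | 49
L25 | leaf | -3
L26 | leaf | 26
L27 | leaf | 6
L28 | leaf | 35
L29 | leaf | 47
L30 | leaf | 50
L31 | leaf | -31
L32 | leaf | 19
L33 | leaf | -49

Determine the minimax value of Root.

H (MAX): max(20, 13, 12) = 20
J (MAX): max(6, -29, -4, -38) = 6
C (MIN): min(12, 20, 6) = 6
K (MAX): max(-50, -47, -8, -5) = -5
L (MAX): max(-49, -35) = -35
D (MIN): min(-5, -35, 49) = -35
A (MAX): max(6, -35) = 6
M (MAX): max(-39, 12) = 12
N (MAX): max(27, 14, 12) = 27
E (MIN): min(12, 27) = 12
P (MAX): max(-45, -31) = -31
Q (MAX): max(49, -3) = 49
F (MIN): min(-46, -31, 49) = -46
R (MAX): max(26, 6) = 26
S (MAX): max(35, 47, 50, -31) = 50
T (MAX): max(19, -49) = 19
G (MIN): min(26, 50, 19) = 19
B (MAX): max(12, -46, 19) = 19
Root (MIN): min(6, 19) = 6

6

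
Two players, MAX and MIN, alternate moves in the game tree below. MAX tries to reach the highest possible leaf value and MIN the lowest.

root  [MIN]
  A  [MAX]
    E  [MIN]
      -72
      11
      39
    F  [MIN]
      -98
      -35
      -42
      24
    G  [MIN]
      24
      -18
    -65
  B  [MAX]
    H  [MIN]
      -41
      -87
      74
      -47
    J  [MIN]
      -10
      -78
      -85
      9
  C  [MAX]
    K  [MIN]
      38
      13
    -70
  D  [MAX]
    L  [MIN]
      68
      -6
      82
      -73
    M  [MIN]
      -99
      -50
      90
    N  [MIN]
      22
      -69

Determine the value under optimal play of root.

E (MIN): min(-72, 11, 39) = -72
F (MIN): min(-98, -35, -42, 24) = -98
G (MIN): min(24, -18) = -18
A (MAX): max(-72, -98, -18, -65) = -18
H (MIN): min(-41, -87, 74, -47) = -87
J (MIN): min(-10, -78, -85, 9) = -85
B (MAX): max(-87, -85) = -85
K (MIN): min(38, 13) = 13
C (MAX): max(13, -70) = 13
L (MIN): min(68, -6, 82, -73) = -73
M (MIN): min(-99, -50, 90) = -99
N (MIN): min(22, -69) = -69
D (MAX): max(-73, -99, -69) = -69
root (MIN): min(-18, -85, 13, -69) = -85

-85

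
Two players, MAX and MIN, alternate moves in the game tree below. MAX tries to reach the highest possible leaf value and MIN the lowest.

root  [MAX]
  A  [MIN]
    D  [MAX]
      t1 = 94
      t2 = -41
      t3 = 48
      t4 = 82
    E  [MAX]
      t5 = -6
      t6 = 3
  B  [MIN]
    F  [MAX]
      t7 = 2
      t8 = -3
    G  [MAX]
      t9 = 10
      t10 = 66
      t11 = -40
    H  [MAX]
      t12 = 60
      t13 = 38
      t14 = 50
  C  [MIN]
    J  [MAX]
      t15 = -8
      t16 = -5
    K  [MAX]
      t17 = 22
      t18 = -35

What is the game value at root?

D (MAX): max(94, -41, 48, 82) = 94
E (MAX): max(-6, 3) = 3
A (MIN): min(94, 3) = 3
F (MAX): max(2, -3) = 2
G (MAX): max(10, 66, -40) = 66
H (MAX): max(60, 38, 50) = 60
B (MIN): min(2, 66, 60) = 2
J (MAX): max(-8, -5) = -5
K (MAX): max(22, -35) = 22
C (MIN): min(-5, 22) = -5
root (MAX): max(3, 2, -5) = 3

3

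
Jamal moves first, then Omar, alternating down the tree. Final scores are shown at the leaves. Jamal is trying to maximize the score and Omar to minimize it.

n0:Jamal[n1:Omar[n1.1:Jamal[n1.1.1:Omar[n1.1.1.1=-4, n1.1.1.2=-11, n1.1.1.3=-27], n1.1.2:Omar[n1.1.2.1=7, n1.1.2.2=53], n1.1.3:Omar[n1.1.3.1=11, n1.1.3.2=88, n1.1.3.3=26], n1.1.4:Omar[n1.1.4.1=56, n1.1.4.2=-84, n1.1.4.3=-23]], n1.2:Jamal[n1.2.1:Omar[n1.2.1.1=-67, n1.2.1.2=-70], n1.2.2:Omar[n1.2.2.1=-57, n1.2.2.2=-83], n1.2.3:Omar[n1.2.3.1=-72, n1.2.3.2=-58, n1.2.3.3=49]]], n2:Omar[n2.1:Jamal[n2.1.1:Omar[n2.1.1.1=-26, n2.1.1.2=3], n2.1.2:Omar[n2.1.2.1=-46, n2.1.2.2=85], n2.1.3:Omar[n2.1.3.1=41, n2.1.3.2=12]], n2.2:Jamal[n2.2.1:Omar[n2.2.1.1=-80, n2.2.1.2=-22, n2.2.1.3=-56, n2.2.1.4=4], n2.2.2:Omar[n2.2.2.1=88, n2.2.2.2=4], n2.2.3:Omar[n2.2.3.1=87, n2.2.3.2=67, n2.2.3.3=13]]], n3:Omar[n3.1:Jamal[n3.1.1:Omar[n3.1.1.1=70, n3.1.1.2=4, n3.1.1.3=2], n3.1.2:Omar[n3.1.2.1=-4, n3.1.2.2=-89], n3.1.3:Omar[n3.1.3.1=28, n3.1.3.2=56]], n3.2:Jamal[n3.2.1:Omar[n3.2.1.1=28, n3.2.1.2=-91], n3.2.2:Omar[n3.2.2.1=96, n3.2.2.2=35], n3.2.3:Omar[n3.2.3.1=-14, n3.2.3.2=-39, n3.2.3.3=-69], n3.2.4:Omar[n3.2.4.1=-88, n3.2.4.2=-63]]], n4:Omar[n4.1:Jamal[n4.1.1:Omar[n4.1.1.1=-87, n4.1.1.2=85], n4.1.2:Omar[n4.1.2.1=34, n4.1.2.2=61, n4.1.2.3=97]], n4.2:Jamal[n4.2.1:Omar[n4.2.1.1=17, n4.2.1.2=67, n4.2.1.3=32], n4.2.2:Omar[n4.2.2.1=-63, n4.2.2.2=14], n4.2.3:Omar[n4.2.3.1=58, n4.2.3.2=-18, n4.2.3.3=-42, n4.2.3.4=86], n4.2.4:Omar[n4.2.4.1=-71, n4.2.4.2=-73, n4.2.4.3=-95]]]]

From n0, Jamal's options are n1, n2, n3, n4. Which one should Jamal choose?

n1.1.1 (Omar): min(-4, -11, -27) = -27
n1.1.2 (Omar): min(7, 53) = 7
n1.1.3 (Omar): min(11, 88, 26) = 11
n1.1.4 (Omar): min(56, -84, -23) = -84
n1.1 (Jamal): max(-27, 7, 11, -84) = 11
n1.2.1 (Omar): min(-67, -70) = -70
n1.2.2 (Omar): min(-57, -83) = -83
n1.2.3 (Omar): min(-72, -58, 49) = -72
n1.2 (Jamal): max(-70, -83, -72) = -70
n1 (Omar): min(11, -70) = -70
n2.1.1 (Omar): min(-26, 3) = -26
n2.1.2 (Omar): min(-46, 85) = -46
n2.1.3 (Omar): min(41, 12) = 12
n2.1 (Jamal): max(-26, -46, 12) = 12
n2.2.1 (Omar): min(-80, -22, -56, 4) = -80
n2.2.2 (Omar): min(88, 4) = 4
n2.2.3 (Omar): min(87, 67, 13) = 13
n2.2 (Jamal): max(-80, 4, 13) = 13
n2 (Omar): min(12, 13) = 12
n3.1.1 (Omar): min(70, 4, 2) = 2
n3.1.2 (Omar): min(-4, -89) = -89
n3.1.3 (Omar): min(28, 56) = 28
n3.1 (Jamal): max(2, -89, 28) = 28
n3.2.1 (Omar): min(28, -91) = -91
n3.2.2 (Omar): min(96, 35) = 35
n3.2.3 (Omar): min(-14, -39, -69) = -69
n3.2.4 (Omar): min(-88, -63) = -88
n3.2 (Jamal): max(-91, 35, -69, -88) = 35
n3 (Omar): min(28, 35) = 28
n4.1.1 (Omar): min(-87, 85) = -87
n4.1.2 (Omar): min(34, 61, 97) = 34
n4.1 (Jamal): max(-87, 34) = 34
n4.2.1 (Omar): min(17, 67, 32) = 17
n4.2.2 (Omar): min(-63, 14) = -63
n4.2.3 (Omar): min(58, -18, -42, 86) = -42
n4.2.4 (Omar): min(-71, -73, -95) = -95
n4.2 (Jamal): max(17, -63, -42, -95) = 17
n4 (Omar): min(34, 17) = 17
n0 (Jamal): max(-70, 12, 28, 17) = 28
Jamal at n0 wants the highest of {n1=-70, n2=12, n3=28, n4=17}, so chooses n3.

n3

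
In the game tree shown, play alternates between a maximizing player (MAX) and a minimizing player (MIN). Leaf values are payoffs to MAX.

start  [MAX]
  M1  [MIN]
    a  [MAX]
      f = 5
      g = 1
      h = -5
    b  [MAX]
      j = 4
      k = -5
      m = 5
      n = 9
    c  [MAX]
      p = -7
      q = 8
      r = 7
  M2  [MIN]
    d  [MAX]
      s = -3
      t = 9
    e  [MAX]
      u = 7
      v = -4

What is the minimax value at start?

a (MAX): max(5, 1, -5) = 5
b (MAX): max(4, -5, 5, 9) = 9
c (MAX): max(-7, 8, 7) = 8
M1 (MIN): min(5, 9, 8) = 5
d (MAX): max(-3, 9) = 9
e (MAX): max(7, -4) = 7
M2 (MIN): min(9, 7) = 7
start (MAX): max(5, 7) = 7

7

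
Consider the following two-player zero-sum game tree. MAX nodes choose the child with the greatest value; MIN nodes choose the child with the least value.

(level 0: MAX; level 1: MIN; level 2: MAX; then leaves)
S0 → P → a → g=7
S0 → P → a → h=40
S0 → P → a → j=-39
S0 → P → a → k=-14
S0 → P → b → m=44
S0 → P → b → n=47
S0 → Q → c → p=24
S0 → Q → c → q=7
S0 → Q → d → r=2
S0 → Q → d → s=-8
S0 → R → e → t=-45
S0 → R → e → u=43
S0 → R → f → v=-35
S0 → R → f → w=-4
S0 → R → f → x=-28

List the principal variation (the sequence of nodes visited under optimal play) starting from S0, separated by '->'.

S0 -> P -> a -> h

a (MAX): max(7, 40, -39, -14) = 40
b (MAX): max(44, 47) = 47
P (MIN): min(40, 47) = 40
c (MAX): max(24, 7) = 24
d (MAX): max(2, -8) = 2
Q (MIN): min(24, 2) = 2
e (MAX): max(-45, 43) = 43
f (MAX): max(-35, -4, -28) = -4
R (MIN): min(43, -4) = -4
S0 (MAX): max(40, 2, -4) = 40
At S0, MAX picks P (highest: 40).
At P, MIN picks a (lowest: 40).
At a, MAX picks h (highest: 40).
Terminal value 40.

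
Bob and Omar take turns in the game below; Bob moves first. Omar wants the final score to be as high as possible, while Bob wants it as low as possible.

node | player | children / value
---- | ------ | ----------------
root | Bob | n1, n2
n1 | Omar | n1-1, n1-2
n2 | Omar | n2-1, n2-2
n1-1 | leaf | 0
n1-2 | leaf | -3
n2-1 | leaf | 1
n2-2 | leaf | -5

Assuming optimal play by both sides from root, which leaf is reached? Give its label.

n1-1

n1 (Omar): max(0, -3) = 0
n2 (Omar): max(1, -5) = 1
root (Bob): min(0, 1) = 0
At root, Bob picks n1 (lowest: 0).
At n1, Omar picks n1-1 (highest: 0).
Terminal value 0.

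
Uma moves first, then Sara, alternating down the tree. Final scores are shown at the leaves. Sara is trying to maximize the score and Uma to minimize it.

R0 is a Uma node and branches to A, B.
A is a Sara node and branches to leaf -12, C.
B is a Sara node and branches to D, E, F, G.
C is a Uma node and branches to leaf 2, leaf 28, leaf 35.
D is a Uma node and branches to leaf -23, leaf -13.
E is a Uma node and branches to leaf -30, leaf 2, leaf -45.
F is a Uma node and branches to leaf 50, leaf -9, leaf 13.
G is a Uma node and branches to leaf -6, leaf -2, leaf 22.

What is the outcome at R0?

-6

C (Uma): min(2, 28, 35) = 2
A (Sara): max(-12, 2) = 2
D (Uma): min(-23, -13) = -23
E (Uma): min(-30, 2, -45) = -45
F (Uma): min(50, -9, 13) = -9
G (Uma): min(-6, -2, 22) = -6
B (Sara): max(-23, -45, -9, -6) = -6
R0 (Uma): min(2, -6) = -6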